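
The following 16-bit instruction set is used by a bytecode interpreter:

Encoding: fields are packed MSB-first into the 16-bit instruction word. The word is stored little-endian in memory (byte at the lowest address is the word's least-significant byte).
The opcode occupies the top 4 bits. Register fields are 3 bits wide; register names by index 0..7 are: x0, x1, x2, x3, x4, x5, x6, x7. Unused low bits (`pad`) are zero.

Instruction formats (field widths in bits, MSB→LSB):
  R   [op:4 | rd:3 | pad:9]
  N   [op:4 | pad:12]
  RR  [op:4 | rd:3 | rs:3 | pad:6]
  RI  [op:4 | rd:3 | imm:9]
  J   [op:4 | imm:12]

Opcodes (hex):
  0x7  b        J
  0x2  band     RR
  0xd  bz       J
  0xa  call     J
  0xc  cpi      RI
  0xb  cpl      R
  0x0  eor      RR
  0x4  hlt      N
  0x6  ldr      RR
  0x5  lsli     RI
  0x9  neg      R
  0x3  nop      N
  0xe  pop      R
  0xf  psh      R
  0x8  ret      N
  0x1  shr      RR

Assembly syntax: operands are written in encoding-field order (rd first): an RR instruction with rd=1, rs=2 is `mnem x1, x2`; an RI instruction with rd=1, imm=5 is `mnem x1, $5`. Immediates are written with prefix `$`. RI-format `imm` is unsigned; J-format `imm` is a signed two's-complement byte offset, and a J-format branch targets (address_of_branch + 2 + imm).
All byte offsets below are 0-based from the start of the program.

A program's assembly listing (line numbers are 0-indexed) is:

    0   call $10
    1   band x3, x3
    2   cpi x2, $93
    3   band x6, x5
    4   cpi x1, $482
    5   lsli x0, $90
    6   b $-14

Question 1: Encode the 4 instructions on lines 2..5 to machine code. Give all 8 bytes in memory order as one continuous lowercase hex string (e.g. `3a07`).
2. cpi fields op=0xc:4|rd=2:3|imm=93:9 → word c45dh → 5d c4
3. band fields op=0x2:4|rd=6:3|rs=5:3|pad=0:6 → word 2d40h → 40 2d
4. cpi fields op=0xc:4|rd=1:3|imm=482:9 → word c3e2h → e2 c3
5. lsli fields op=0x5:4|rd=0:3|imm=90:9 → word 505ah → 5a 50

5dc4402de2c35a50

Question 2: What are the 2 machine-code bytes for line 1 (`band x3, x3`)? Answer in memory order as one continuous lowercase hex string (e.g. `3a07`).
line 1 (band): pack op=0x2:4|rd=3:3|rs=3:3|pad=0:6 = 0x26c0; little→ c0 26

c026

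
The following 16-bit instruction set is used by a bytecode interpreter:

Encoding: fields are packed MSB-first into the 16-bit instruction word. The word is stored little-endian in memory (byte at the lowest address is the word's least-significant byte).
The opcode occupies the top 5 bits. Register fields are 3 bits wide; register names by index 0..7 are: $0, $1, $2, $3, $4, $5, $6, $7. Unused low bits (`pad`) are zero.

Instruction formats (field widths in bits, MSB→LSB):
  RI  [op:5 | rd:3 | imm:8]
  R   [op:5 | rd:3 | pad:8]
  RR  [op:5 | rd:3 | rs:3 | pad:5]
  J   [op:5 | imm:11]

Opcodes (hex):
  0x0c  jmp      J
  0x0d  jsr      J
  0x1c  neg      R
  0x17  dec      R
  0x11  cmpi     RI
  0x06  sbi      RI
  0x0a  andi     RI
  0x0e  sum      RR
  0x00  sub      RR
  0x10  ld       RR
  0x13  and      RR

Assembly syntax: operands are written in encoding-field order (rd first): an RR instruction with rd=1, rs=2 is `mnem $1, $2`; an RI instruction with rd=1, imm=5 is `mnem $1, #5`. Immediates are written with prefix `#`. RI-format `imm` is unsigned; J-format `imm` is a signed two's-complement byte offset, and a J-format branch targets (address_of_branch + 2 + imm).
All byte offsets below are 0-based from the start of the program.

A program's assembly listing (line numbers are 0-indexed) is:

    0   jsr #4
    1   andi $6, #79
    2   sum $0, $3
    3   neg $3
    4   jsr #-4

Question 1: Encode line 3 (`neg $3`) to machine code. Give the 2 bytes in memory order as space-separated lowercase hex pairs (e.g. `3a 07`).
00 e3

3. neg fields op=0x1c:5|rd=3:3|pad=0:8 → word e300h → 00 e3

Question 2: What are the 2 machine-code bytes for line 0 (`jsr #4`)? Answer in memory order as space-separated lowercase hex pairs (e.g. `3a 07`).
0. jsr fields op=0xd:5|imm=4:11 → word 6804h → 04 68

04 68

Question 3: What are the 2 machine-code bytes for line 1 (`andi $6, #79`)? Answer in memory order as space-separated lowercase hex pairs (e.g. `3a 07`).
4f 56

1. andi fields op=0xa:5|rd=6:3|imm=79:8 → word 564fh → 4f 56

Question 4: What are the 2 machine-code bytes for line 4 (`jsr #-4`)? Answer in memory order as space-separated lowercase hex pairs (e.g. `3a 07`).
fc 6f

line 4 (jsr): pack op=0xd:5|imm=-4:11 = 0x6ffc; little→ fc 6f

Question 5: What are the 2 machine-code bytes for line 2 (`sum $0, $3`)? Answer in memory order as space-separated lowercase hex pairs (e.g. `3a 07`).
2. sum fields op=0xe:5|rd=0:3|rs=3:3|pad=0:5 → word 7060h → 60 70

60 70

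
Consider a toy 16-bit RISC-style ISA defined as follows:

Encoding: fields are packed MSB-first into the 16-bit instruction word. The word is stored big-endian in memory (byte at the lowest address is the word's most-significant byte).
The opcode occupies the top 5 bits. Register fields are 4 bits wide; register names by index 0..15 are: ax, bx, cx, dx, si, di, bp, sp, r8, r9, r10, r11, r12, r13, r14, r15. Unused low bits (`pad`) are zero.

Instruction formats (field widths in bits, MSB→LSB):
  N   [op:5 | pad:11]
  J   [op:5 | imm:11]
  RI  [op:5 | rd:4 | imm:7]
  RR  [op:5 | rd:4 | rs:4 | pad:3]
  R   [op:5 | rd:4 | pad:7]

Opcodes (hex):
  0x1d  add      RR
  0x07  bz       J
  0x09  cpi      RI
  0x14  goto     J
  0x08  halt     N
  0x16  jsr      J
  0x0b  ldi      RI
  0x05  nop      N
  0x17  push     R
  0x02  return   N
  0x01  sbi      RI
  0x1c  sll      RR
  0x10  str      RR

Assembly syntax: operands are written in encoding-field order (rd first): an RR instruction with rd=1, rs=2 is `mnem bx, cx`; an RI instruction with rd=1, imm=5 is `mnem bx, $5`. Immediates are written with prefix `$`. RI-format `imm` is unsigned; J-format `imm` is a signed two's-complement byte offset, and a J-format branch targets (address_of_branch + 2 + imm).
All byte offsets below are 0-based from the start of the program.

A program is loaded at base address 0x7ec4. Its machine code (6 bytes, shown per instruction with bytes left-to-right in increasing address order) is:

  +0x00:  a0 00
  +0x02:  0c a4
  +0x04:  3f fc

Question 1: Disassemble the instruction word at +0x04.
bz $-4

off 0x04: read 3f fc as big → 0x3ffc
  opcode bits[15:11]=0x7: bz/J
  imm@[10:0]=0x7fc (s11→-4) ⇒ $-4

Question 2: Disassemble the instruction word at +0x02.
[02] 0c a4 → 0x0ca4
  opcode bits[15:11]=0x1: sbi/RI
  rd: (w>>7)&0xf=0x9 → r9
  imm: (w>>0)&0x7f=0x24 → $36

sbi r9, $36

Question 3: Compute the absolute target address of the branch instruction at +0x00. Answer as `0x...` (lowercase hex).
0x7ec6

@+00  big-endian(a0 00) = 0xa000
  top 5b → 0x14 → goto [J]
  [10:0] imm=0 = $0
  target = base 0x7ec4 + off 0x00 + 2 + imm 0 = 0x7ec6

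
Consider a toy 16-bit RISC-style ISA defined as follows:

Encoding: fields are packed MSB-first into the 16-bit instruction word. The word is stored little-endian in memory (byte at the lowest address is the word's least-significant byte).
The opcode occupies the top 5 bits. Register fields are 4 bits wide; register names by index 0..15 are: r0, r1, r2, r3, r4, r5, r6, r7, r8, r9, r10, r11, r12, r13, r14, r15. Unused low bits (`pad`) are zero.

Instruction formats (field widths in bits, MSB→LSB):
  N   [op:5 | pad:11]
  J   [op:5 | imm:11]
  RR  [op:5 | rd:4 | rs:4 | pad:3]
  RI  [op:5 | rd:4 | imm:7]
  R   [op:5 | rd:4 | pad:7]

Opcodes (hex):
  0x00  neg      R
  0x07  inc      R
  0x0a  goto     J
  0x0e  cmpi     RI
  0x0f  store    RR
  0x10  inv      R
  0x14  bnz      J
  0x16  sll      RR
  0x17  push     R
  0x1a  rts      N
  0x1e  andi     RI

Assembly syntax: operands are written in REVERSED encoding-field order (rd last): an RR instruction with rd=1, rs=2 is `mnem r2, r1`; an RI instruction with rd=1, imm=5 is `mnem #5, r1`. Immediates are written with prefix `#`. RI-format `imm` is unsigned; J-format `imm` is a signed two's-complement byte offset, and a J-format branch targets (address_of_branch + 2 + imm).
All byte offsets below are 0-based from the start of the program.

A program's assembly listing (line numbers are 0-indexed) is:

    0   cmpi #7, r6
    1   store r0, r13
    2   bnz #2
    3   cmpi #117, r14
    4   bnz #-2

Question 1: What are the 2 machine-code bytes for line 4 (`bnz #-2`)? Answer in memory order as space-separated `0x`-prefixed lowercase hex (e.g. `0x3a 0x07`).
0xfe 0xa7

4. bnz fields op=0x14:5|imm=-2:11 → word a7feh → fe a7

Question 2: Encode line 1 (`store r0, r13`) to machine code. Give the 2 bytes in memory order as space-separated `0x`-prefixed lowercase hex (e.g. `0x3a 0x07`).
0x80 0x7e

1. store fields op=0xf:5|rd=13:4|rs=0:4|pad=0:3 → word 7e80h → 80 7e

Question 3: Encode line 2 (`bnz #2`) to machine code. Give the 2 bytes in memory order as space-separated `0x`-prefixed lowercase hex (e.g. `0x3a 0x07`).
L2: bnz op=0x14:5|imm=2:11 ⇒ 0xa002 ⇒ little 02 a0

0x02 0xa0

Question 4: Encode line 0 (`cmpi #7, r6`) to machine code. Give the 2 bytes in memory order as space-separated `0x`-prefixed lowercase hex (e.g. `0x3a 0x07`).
line 0 (cmpi): pack op=0xe:5|rd=6:4|imm=7:7 = 0x7307; little→ 07 73

0x07 0x73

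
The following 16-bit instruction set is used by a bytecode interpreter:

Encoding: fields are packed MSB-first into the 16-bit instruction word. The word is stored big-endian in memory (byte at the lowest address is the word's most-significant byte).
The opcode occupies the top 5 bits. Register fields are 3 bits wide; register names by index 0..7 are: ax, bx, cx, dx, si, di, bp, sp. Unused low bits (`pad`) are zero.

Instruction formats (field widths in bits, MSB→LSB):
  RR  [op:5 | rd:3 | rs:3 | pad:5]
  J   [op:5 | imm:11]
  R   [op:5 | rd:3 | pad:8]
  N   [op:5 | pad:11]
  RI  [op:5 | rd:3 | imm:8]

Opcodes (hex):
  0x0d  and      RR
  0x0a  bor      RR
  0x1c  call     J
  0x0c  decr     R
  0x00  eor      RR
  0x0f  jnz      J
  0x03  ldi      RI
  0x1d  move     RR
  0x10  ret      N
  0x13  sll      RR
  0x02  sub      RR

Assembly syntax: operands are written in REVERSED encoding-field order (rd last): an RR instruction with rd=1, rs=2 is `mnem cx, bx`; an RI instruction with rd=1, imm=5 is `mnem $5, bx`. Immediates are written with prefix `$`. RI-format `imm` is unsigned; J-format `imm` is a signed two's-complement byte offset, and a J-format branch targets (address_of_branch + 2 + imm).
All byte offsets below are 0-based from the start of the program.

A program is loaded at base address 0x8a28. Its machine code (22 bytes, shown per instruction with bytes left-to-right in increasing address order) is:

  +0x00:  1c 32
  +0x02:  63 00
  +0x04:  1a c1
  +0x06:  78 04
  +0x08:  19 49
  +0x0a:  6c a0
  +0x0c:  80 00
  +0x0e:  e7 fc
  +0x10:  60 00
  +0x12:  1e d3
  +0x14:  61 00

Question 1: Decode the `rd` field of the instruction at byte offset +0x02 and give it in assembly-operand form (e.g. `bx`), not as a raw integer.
@+02  big-endian(63 00) = 0x6300
  op=0x6300>>11=0xc ⇒ decr (R)
  rd: (w>>8)&0x7=0x3 → dx

dx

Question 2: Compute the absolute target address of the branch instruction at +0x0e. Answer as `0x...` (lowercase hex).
@+0e  big-endian(e7 fc) = 0xe7fc
  opcode bits[15:11]=0x1c: call/J
  imm: (w>>0)&0x7ff=0x7fc (s11→-4) → $-4
  target = base 0x8a28 + off 0x0e + 2 + imm -4 = 0x8a34

0x8a34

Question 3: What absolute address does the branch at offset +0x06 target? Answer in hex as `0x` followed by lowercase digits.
+0x06: 78 04 ⇒ word 0x7804 (big)
  op=0x7804>>11=0xf ⇒ jnz (J)
  imm: (w>>0)&0x7ff=0x4 → $4
  target = base 0x8a28 + off 0x06 + 2 + imm 4 = 0x8a34

0x8a34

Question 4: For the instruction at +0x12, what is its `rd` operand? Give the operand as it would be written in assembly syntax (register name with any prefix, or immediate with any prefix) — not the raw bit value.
@+12  big-endian(1e d3) = 0x1ed3
  top 5b → 0x3 → ldi [RI]
  rd: (w>>8)&0x7=0x6 → bp
  imm: (w>>0)&0xff=0xd3 → $211

bp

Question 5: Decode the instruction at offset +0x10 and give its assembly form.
@+10  big-endian(60 00) = 0x6000
  opcode bits[15:11]=0xc: decr/R
  rd@[10:8]=0x0 ⇒ ax

decr ax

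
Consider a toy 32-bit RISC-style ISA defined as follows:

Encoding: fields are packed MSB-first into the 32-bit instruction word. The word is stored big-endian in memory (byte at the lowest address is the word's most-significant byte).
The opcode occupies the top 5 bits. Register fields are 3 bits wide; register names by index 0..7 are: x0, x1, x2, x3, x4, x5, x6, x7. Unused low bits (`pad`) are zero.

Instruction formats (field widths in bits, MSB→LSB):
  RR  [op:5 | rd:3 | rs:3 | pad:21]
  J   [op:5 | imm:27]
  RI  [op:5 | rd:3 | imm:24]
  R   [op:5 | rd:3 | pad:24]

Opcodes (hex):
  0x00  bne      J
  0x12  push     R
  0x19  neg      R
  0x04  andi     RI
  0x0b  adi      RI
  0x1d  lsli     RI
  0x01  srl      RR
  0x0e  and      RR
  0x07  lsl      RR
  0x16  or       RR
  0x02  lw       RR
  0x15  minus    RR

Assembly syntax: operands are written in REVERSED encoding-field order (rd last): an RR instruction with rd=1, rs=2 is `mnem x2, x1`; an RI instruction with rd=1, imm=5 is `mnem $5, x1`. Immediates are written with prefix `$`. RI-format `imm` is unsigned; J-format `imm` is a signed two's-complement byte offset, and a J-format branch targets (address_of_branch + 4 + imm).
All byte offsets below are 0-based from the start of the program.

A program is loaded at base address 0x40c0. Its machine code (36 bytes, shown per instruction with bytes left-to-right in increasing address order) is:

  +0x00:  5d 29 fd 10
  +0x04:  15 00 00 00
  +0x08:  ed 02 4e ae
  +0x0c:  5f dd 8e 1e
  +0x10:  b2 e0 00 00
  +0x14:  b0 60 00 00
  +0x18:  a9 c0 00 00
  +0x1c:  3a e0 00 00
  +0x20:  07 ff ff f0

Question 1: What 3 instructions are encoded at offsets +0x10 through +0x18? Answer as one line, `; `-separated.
[10] b2 e0 00 00 → 0xb2e00000
  opcode bits[31:27]=0x16: or/RR
  [26:24] rd=2 = x2
  [23:21] rs=7 = x7
[14] b0 60 00 00 → 0xb0600000
  opcode bits[31:27]=0x16: or/RR
  [26:24] rd=0 = x0
  [23:21] rs=3 = x3
[18] a9 c0 00 00 → 0xa9c00000
  opcode bits[31:27]=0x15: minus/RR
  [26:24] rd=1 = x1
  [23:21] rs=6 = x6

or x7, x2; or x3, x0; minus x6, x1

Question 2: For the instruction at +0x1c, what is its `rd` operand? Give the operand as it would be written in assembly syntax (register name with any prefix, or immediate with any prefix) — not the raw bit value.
off 0x1c: read 3a e0 00 00 as big → 0x3ae00000
  op=0x3ae00000>>27=0x7 ⇒ lsl (RR)
  rd: (w>>24)&0x7=0x2 → x2
  rs: (w>>21)&0x7=0x7 → x7

x2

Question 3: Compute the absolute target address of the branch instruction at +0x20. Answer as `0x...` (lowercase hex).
0x40d4

[20] 07 ff ff f0 → 0x07fffff0
  opcode bits[31:27]=0x0: bne/J
  imm: (w>>0)&0x7ffffff=0x7fffff0 (s27→-16) → $-16
  target = base 0x40c0 + off 0x20 + 4 + imm -16 = 0x40d4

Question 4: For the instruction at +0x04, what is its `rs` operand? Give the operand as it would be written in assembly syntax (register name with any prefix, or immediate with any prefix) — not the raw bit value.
@+04  big-endian(15 00 00 00) = 0x15000000
  op=0x15000000>>27=0x2 ⇒ lw (RR)
  rd: (w>>24)&0x7=0x5 → x5
  rs: (w>>21)&0x7=0x0 → x0

x0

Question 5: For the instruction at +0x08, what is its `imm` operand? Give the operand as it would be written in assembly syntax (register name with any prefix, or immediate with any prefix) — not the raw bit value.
$151214

@+08  big-endian(ed 02 4e ae) = 0xed024eae
  top 5b → 0x1d → lsli [RI]
  rd@[26:24]=0x5 ⇒ x5
  imm@[23:0]=0x24eae ⇒ $151214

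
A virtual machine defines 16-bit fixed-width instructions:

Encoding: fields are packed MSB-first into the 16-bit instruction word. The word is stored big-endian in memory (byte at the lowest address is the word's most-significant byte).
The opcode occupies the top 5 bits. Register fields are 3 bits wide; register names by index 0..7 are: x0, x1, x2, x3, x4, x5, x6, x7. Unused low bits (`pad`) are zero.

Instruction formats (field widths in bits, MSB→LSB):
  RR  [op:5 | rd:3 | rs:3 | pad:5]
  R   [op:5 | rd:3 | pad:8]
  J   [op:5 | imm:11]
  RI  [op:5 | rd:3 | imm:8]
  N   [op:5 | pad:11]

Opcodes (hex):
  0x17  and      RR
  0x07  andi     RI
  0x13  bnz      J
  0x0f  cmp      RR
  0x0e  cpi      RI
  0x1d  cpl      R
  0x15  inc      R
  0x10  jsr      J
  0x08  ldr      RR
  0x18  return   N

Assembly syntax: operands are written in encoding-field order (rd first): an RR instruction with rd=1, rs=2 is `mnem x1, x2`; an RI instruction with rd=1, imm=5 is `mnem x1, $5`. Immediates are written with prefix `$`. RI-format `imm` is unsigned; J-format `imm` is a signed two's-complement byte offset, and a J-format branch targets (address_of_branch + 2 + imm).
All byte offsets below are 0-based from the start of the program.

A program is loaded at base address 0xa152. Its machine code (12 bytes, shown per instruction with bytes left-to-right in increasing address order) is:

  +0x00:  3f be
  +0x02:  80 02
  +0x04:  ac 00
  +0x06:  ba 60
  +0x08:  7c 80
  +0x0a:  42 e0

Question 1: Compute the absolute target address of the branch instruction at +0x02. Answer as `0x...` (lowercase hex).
+0x02: 80 02 ⇒ word 0x8002 (big)
  opcode bits[15:11]=0x10: jsr/J
  [10:0] imm=2 = $2
  target = base 0xa152 + off 0x02 + 2 + imm 2 = 0xa158

0xa158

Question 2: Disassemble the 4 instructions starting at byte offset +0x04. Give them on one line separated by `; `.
inc x4; and x2, x3; cmp x4, x4; ldr x2, x7

@+04  big-endian(ac 00) = 0xac00
  op=0xac00>>11=0x15 ⇒ inc (R)
  [10:8] rd=4 = x4
@+06  big-endian(ba 60) = 0xba60
  op=0xba60>>11=0x17 ⇒ and (RR)
  [10:8] rd=2 = x2
  [7:5] rs=3 = x3
@+08  big-endian(7c 80) = 0x7c80
  op=0x7c80>>11=0xf ⇒ cmp (RR)
  [10:8] rd=4 = x4
  [7:5] rs=4 = x4
@+0a  big-endian(42 e0) = 0x42e0
  op=0x42e0>>11=0x8 ⇒ ldr (RR)
  [10:8] rd=2 = x2
  [7:5] rs=7 = x7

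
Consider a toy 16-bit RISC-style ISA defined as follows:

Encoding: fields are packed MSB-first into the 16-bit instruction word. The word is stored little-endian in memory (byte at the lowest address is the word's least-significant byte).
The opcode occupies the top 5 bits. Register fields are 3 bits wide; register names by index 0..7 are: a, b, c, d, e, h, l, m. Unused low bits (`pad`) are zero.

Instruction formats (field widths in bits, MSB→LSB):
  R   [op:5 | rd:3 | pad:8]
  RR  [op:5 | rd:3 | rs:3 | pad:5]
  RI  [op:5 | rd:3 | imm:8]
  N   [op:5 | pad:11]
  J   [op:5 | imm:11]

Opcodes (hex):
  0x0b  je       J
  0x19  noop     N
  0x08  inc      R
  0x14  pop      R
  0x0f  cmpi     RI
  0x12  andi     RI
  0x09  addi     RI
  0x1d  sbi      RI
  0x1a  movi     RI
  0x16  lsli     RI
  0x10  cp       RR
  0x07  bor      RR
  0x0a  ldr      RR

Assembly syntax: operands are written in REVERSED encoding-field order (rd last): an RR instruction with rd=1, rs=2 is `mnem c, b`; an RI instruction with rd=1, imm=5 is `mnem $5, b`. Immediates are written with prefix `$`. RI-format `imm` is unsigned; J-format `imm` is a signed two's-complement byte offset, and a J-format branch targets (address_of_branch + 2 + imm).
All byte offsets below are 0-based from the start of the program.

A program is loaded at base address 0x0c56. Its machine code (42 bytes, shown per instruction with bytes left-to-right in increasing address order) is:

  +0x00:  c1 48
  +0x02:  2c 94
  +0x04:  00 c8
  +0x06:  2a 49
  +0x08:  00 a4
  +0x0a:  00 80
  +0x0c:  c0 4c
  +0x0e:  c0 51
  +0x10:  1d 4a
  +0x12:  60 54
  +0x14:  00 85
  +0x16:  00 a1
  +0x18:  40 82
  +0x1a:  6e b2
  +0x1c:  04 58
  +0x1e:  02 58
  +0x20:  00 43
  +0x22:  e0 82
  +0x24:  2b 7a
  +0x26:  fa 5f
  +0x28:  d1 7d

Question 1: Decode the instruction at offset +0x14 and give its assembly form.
[14] 00 85 → 0x8500
  top 5b → 0x10 → cp [RR]
  rd@[10:8]=0x5 ⇒ h
  rs@[7:5]=0x0 ⇒ a

cp a, h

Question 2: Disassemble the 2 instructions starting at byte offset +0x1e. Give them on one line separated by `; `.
@+1e  little-endian(02 58) = 0x5802
  opcode bits[15:11]=0xb: je/J
  imm: (w>>0)&0x7ff=0x2 → $2
@+20  little-endian(00 43) = 0x4300
  opcode bits[15:11]=0x8: inc/R
  rd: (w>>8)&0x7=0x3 → d

je $2; inc d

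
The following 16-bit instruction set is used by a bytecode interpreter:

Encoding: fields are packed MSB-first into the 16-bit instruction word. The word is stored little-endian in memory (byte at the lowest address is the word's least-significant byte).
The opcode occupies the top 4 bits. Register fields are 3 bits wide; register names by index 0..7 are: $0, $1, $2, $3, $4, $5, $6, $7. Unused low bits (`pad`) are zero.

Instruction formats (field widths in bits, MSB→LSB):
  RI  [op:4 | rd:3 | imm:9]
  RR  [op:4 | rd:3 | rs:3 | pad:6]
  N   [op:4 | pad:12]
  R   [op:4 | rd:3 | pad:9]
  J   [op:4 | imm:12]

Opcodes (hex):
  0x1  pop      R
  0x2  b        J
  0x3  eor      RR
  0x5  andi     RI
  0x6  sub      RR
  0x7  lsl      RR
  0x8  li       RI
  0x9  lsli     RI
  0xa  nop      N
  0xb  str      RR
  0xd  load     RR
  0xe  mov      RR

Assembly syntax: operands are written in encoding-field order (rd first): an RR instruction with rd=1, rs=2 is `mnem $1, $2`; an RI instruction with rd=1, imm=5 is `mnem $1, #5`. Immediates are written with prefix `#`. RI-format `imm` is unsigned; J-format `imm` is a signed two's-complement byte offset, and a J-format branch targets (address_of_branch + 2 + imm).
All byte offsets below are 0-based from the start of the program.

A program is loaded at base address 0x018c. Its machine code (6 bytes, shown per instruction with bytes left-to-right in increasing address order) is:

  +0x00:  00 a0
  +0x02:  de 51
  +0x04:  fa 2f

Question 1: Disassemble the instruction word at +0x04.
[04] fa 2f → 0x2ffa
  op=0x2ffa>>12=0x2 ⇒ b (J)
  imm@[11:0]=0xffa (s12→-6) ⇒ #-6

b #-6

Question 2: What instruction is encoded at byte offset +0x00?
[00] 00 a0 → 0xa000
  opcode bits[15:12]=0xa: nop/N

nop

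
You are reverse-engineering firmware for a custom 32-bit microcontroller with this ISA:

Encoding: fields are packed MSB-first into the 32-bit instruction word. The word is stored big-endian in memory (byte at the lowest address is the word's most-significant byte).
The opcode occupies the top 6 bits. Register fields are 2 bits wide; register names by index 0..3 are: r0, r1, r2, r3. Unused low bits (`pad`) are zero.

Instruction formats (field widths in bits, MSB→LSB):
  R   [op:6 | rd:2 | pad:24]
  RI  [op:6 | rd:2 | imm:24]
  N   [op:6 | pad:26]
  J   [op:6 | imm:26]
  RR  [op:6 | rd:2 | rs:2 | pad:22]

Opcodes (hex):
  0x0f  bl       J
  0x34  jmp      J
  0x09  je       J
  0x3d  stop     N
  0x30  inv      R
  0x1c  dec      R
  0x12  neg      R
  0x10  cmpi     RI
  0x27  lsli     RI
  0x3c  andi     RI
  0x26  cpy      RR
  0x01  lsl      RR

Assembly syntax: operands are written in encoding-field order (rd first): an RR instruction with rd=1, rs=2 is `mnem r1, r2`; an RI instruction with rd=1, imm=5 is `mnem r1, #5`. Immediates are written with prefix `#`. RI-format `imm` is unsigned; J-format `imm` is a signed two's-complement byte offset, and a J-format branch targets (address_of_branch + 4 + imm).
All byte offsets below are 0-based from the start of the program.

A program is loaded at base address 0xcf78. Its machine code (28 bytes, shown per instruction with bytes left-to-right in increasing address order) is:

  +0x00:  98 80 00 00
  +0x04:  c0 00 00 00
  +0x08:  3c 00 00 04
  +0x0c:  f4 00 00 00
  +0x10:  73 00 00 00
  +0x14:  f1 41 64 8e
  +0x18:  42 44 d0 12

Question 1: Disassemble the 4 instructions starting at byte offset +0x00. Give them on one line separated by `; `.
cpy r0, r2; inv r0; bl #4; stop

+0x00: 98 80 00 00 ⇒ word 0x98800000 (big)
  op=0x98800000>>26=0x26 ⇒ cpy (RR)
  rd: (w>>24)&0x3=0x0 → r0
  rs: (w>>22)&0x3=0x2 → r2
+0x04: c0 00 00 00 ⇒ word 0xc0000000 (big)
  op=0xc0000000>>26=0x30 ⇒ inv (R)
  rd: (w>>24)&0x3=0x0 → r0
+0x08: 3c 00 00 04 ⇒ word 0x3c000004 (big)
  op=0x3c000004>>26=0xf ⇒ bl (J)
  imm: (w>>0)&0x3ffffff=0x4 → #4
+0x0c: f4 00 00 00 ⇒ word 0xf4000000 (big)
  op=0xf4000000>>26=0x3d ⇒ stop (N)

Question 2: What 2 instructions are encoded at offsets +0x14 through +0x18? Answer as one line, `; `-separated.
andi r1, #4285582; cmpi r2, #4509714

off 0x14: read f1 41 64 8e as big → 0xf141648e
  top 6b → 0x3c → andi [RI]
  [25:24] rd=1 = r1
  [23:0] imm=4285582 = #4285582
off 0x18: read 42 44 d0 12 as big → 0x4244d012
  top 6b → 0x10 → cmpi [RI]
  [25:24] rd=2 = r2
  [23:0] imm=4509714 = #4509714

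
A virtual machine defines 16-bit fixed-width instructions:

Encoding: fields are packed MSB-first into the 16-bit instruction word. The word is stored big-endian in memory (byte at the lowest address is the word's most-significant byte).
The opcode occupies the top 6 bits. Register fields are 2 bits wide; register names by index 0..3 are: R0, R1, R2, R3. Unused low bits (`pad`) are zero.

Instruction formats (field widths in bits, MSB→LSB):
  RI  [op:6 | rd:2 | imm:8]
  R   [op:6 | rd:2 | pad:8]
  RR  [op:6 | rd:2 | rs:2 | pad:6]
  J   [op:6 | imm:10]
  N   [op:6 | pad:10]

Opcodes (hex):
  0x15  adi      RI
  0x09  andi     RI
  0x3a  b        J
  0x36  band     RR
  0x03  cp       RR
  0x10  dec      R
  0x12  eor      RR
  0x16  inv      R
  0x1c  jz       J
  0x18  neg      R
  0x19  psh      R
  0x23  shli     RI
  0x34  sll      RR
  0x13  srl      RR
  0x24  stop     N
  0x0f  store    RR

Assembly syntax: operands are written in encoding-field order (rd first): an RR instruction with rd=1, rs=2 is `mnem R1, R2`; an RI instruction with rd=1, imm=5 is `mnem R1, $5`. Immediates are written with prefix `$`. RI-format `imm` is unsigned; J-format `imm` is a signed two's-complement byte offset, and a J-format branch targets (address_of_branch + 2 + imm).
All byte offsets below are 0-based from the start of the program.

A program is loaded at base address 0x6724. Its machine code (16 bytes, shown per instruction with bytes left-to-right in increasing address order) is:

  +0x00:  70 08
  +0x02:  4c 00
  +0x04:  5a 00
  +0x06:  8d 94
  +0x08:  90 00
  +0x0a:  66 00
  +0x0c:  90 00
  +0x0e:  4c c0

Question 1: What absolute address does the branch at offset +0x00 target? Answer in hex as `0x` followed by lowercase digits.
[00] 70 08 → 0x7008
  opcode bits[15:10]=0x1c: jz/J
  imm@[9:0]=0x8 ⇒ $8
  target = base 0x6724 + off 0x00 + 2 + imm 8 = 0x672e

0x672e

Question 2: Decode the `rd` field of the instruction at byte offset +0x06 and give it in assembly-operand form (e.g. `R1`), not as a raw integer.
R1

+0x06: 8d 94 ⇒ word 0x8d94 (big)
  top 6b → 0x23 → shli [RI]
  rd: (w>>8)&0x3=0x1 → R1
  imm: (w>>0)&0xff=0x94 → $148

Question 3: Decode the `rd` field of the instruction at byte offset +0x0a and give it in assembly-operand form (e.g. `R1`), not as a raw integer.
R2

off 0x0a: read 66 00 as big → 0x6600
  op=0x6600>>10=0x19 ⇒ psh (R)
  rd@[9:8]=0x2 ⇒ R2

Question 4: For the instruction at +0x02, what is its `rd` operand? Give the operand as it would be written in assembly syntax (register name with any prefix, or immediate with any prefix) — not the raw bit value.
R0

off 0x02: read 4c 00 as big → 0x4c00
  top 6b → 0x13 → srl [RR]
  rd: (w>>8)&0x3=0x0 → R0
  rs: (w>>6)&0x3=0x0 → R0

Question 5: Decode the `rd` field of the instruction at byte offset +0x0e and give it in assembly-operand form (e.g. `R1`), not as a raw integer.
@+0e  big-endian(4c c0) = 0x4cc0
  opcode bits[15:10]=0x13: srl/RR
  rd@[9:8]=0x0 ⇒ R0
  rs@[7:6]=0x3 ⇒ R3

R0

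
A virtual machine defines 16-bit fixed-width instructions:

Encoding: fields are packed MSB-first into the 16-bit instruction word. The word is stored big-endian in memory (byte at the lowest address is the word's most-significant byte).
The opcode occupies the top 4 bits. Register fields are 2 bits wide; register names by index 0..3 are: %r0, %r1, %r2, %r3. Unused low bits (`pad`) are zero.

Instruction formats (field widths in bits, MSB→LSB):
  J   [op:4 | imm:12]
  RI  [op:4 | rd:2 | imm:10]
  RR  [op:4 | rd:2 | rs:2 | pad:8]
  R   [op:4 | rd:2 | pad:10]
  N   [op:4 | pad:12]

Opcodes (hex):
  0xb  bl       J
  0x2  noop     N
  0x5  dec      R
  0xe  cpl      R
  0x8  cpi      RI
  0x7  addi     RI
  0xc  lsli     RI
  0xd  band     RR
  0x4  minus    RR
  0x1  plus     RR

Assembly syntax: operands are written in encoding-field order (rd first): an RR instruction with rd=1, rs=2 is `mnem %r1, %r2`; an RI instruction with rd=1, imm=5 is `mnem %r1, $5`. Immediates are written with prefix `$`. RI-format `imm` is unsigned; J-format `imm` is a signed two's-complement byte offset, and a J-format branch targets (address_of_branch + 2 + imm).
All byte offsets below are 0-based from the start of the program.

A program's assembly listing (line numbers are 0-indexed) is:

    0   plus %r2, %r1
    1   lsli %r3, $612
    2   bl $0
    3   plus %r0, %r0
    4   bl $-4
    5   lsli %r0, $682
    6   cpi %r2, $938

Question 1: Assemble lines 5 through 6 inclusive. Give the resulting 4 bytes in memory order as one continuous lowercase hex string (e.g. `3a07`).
c2aa8baa

L5: lsli op=0xc:4|rd=0:2|imm=682:10 ⇒ 0xc2aa ⇒ big c2 aa
L6: cpi op=0x8:4|rd=2:2|imm=938:10 ⇒ 0x8baa ⇒ big 8b aa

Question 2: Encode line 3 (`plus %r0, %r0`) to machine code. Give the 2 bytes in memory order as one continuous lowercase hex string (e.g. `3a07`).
1000

3. plus fields op=0x1:4|rd=0:2|rs=0:2|pad=0:8 → word 1000h → 10 00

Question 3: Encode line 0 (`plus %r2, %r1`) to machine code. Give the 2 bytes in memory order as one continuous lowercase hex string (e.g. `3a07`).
1900

L0: plus op=0x1:4|rd=2:2|rs=1:2|pad=0:8 ⇒ 0x1900 ⇒ big 19 00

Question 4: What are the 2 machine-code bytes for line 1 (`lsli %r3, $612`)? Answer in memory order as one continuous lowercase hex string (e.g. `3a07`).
ce64

L1: lsli op=0xc:4|rd=3:2|imm=612:10 ⇒ 0xce64 ⇒ big ce 64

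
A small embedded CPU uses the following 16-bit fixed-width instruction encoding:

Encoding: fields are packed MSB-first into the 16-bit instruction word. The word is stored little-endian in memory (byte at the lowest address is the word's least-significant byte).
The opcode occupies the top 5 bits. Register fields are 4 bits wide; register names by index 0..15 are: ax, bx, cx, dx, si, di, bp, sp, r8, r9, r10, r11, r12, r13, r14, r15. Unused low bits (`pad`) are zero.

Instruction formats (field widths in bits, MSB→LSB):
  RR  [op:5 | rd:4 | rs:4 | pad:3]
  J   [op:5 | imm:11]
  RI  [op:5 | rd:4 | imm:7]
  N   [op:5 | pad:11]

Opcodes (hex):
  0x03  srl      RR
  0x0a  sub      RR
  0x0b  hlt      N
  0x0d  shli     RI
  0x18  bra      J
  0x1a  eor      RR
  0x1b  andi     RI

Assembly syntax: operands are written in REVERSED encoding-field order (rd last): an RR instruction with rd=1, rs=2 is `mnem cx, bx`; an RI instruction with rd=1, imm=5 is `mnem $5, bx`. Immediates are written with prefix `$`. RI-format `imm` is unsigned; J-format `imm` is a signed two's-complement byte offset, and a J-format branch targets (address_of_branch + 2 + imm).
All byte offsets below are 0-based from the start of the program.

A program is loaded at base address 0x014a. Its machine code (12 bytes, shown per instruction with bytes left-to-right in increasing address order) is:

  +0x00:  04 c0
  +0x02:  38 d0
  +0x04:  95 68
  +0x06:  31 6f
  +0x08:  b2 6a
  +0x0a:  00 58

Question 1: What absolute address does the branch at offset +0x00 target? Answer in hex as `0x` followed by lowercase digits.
off 0x00: read 04 c0 as little → 0xc004
  op=0xc004>>11=0x18 ⇒ bra (J)
  imm@[10:0]=0x4 ⇒ $4
  target = base 0x014a + off 0x00 + 2 + imm 4 = 0x0150

0x0150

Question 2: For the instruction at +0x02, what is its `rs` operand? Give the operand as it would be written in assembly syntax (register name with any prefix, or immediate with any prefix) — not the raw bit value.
sp

+0x02: 38 d0 ⇒ word 0xd038 (little)
  opcode bits[15:11]=0x1a: eor/RR
  rd@[10:7]=0x0 ⇒ ax
  rs@[6:3]=0x7 ⇒ sp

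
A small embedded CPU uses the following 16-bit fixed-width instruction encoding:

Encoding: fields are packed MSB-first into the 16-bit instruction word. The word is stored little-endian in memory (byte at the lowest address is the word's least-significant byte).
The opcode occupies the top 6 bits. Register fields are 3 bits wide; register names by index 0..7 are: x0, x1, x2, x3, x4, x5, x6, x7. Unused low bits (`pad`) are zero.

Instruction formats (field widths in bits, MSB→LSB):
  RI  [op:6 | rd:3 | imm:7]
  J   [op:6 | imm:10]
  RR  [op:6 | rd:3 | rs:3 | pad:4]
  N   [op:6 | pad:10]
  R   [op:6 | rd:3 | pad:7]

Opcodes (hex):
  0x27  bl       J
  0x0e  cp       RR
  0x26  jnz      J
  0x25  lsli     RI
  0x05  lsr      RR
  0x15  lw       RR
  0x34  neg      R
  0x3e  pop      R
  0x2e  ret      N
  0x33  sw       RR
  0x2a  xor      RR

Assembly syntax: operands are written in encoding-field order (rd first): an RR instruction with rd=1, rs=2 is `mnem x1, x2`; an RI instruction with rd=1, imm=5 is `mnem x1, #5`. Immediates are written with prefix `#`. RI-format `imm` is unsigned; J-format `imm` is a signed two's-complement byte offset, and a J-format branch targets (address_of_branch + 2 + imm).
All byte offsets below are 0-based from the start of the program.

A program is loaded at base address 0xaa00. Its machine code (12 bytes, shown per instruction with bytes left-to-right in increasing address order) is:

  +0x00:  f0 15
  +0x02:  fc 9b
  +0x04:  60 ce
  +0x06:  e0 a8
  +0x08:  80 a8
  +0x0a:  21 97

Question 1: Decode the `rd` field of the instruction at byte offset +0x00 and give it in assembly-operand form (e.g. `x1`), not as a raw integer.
off 0x00: read f0 15 as little → 0x15f0
  op=0x15f0>>10=0x5 ⇒ lsr (RR)
  [9:7] rd=3 = x3
  [6:4] rs=7 = x7

x3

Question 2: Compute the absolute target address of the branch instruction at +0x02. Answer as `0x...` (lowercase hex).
0xaa00

[02] fc 9b → 0x9bfc
  top 6b → 0x26 → jnz [J]
  imm@[9:0]=0x3fc (s10→-4) ⇒ #-4
  target = base 0xaa00 + off 0x02 + 2 + imm -4 = 0xaa00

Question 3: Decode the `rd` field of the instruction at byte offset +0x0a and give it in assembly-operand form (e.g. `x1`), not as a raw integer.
+0x0a: 21 97 ⇒ word 0x9721 (little)
  top 6b → 0x25 → lsli [RI]
  [9:7] rd=6 = x6
  [6:0] imm=33 = #33

x6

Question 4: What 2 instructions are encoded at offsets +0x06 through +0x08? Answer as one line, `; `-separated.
xor x1, x6; xor x1, x0

+0x06: e0 a8 ⇒ word 0xa8e0 (little)
  opcode bits[15:10]=0x2a: xor/RR
  rd@[9:7]=0x1 ⇒ x1
  rs@[6:4]=0x6 ⇒ x6
+0x08: 80 a8 ⇒ word 0xa880 (little)
  opcode bits[15:10]=0x2a: xor/RR
  rd@[9:7]=0x1 ⇒ x1
  rs@[6:4]=0x0 ⇒ x0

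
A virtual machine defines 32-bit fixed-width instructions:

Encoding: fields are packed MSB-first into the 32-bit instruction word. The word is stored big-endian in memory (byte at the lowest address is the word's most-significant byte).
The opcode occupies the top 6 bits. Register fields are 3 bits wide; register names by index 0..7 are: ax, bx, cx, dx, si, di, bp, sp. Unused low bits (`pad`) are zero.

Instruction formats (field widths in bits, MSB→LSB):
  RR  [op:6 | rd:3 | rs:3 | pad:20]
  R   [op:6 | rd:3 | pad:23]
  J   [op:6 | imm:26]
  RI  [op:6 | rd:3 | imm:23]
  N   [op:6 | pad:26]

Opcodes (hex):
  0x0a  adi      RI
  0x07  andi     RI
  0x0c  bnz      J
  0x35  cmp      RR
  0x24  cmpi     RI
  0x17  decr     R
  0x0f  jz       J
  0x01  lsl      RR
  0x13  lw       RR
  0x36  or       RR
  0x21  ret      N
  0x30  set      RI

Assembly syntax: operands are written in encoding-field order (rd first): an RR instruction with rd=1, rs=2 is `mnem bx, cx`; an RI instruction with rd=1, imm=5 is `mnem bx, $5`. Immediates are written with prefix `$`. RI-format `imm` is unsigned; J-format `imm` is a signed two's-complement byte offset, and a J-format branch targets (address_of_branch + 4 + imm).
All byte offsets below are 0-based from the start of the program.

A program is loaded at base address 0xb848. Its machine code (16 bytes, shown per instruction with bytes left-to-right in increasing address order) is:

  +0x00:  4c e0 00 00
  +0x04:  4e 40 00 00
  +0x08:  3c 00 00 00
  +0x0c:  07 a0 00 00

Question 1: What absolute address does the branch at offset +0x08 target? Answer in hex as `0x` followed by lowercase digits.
0xb854

+0x08: 3c 00 00 00 ⇒ word 0x3c000000 (big)
  top 6b → 0xf → jz [J]
  imm: (w>>0)&0x3ffffff=0x0 → $0
  target = base 0xb848 + off 0x08 + 4 + imm 0 = 0xb854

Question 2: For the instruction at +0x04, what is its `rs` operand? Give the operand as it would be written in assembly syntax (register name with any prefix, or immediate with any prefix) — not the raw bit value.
@+04  big-endian(4e 40 00 00) = 0x4e400000
  opcode bits[31:26]=0x13: lw/RR
  rd: (w>>23)&0x7=0x4 → si
  rs: (w>>20)&0x7=0x4 → si

si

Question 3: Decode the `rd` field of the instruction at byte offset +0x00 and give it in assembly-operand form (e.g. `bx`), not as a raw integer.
[00] 4c e0 00 00 → 0x4ce00000
  opcode bits[31:26]=0x13: lw/RR
  rd: (w>>23)&0x7=0x1 → bx
  rs: (w>>20)&0x7=0x6 → bp

bx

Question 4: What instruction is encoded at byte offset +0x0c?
lsl sp, cx

[0c] 07 a0 00 00 → 0x07a00000
  top 6b → 0x1 → lsl [RR]
  rd: (w>>23)&0x7=0x7 → sp
  rs: (w>>20)&0x7=0x2 → cx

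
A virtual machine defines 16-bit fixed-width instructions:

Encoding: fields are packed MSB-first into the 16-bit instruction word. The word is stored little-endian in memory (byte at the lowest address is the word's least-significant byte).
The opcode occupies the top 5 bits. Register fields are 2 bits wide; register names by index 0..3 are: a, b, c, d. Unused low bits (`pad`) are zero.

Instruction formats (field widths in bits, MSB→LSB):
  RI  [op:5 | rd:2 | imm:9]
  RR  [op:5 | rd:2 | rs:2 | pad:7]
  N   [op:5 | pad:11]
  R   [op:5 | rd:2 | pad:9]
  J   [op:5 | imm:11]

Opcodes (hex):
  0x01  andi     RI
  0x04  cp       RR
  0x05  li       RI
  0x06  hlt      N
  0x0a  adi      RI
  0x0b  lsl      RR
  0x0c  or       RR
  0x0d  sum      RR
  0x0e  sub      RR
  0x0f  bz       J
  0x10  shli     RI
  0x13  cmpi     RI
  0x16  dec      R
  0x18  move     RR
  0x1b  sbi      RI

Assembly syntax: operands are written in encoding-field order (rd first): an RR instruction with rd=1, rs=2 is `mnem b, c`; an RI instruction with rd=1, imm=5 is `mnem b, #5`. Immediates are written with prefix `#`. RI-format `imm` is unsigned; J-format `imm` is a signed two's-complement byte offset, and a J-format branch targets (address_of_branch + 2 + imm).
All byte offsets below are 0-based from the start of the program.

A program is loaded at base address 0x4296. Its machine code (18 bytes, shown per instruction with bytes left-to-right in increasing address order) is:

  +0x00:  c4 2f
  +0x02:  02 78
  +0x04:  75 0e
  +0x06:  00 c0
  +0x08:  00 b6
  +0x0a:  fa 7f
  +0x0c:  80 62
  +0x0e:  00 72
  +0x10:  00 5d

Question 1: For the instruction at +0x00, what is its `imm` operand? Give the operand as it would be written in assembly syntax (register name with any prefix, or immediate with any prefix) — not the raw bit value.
#452

@+00  little-endian(c4 2f) = 0x2fc4
  top 5b → 0x5 → li [RI]
  rd@[10:9]=0x3 ⇒ d
  imm@[8:0]=0x1c4 ⇒ #452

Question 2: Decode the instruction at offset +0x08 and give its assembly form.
dec d

@+08  little-endian(00 b6) = 0xb600
  op=0xb600>>11=0x16 ⇒ dec (R)
  rd: (w>>9)&0x3=0x3 → d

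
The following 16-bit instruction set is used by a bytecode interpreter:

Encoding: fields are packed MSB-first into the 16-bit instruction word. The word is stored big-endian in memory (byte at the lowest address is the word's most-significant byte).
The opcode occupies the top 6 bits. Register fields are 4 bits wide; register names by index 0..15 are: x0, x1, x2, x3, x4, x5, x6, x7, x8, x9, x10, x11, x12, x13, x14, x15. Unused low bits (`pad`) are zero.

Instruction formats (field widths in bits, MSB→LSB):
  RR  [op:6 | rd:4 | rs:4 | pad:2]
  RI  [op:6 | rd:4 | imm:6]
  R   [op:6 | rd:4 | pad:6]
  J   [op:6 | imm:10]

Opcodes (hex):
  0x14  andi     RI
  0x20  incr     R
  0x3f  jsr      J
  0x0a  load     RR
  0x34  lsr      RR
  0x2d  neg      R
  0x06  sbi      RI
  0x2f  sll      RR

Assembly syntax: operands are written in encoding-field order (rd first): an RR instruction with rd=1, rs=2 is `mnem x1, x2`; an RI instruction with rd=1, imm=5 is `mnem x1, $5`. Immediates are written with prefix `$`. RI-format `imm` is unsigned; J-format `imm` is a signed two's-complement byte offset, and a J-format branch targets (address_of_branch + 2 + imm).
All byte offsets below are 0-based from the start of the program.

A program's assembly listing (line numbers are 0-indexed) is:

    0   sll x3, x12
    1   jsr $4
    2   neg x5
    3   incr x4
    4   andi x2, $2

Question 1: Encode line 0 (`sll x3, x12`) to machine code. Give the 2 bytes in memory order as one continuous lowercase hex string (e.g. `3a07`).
L0: sll op=0x2f:6|rd=3:4|rs=12:4|pad=0:2 ⇒ 0xbcf0 ⇒ big bc f0

bcf0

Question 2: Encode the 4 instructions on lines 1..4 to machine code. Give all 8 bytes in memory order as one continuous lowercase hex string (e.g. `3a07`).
1. jsr fields op=0x3f:6|imm=4:10 → word fc04h → fc 04
2. neg fields op=0x2d:6|rd=5:4|pad=0:6 → word b540h → b5 40
3. incr fields op=0x20:6|rd=4:4|pad=0:6 → word 8100h → 81 00
4. andi fields op=0x14:6|rd=2:4|imm=2:6 → word 5082h → 50 82

fc04b54081005082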